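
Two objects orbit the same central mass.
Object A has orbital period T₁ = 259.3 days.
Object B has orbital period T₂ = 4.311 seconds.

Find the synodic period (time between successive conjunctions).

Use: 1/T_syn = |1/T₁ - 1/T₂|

Convert to SI: T₁ = 259.3 days = 2.24035e+07 s.
T_syn = |T₁ · T₂ / (T₁ − T₂)|.
T_syn = |2.24035e+07 · 4.311 / (2.24035e+07 − 4.311)| s ≈ 4.311 s = 4.311 seconds.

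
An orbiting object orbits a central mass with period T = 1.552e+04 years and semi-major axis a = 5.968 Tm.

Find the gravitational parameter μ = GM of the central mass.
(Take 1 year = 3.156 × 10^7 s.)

Convert to SI: T = 1.552e+04 years = 4.89811e+11 s; a = 5.968 Tm = 5.968e+12 m.
GM = 4π² · a³ / T².
GM = 4π² · (5.968e+12)³ / (4.89811e+11)² m³/s² ≈ 3.498e+16 m³/s² = 3.498 × 10^16 m³/s².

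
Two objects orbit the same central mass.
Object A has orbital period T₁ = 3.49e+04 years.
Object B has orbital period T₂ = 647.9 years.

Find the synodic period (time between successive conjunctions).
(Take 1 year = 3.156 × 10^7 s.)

Convert to SI: T₁ = 3.49e+04 years = 1.10144e+12 s; T₂ = 647.9 years = 2.04477e+10 s.
T_syn = |T₁ · T₂ / (T₁ − T₂)|.
T_syn = |1.10144e+12 · 2.04477e+10 / (1.10144e+12 − 2.04477e+10)| s ≈ 2.083e+10 s = 660.2 years.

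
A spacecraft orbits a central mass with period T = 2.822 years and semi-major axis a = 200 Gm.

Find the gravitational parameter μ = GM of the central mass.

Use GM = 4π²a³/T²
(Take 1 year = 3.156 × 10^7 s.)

Convert to SI: T = 2.822 years = 8.90623e+07 s; a = 200 Gm = 2e+11 m.
GM = 4π² · a³ / T².
GM = 4π² · (2e+11)³ / (8.90623e+07)² m³/s² ≈ 3.982e+19 m³/s² = 3.982 × 10^19 m³/s².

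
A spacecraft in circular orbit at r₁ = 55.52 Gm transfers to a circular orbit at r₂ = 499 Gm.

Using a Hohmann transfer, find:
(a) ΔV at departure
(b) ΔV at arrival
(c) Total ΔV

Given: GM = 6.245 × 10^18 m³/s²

Convert to SI: r₁ = 55.52 Gm = 5.552e+10 m; r₂ = 499 Gm = 4.99e+11 m.
Transfer semi-major axis: a_t = (r₁ + r₂)/2 = (5.552e+10 + 4.99e+11)/2 = 2.7726e+11 m.
Circular speeds: v₁ = √(GM/r₁) = 10605.8 m/s, v₂ = √(GM/r₂) = 3537.66 m/s.
Transfer speeds (vis-viva v² = GM(2/r − 1/a_t)): v₁ᵗ = 14228.1 m/s, v₂ᵗ = 1583.06 m/s.
(a) ΔV₁ = |v₁ᵗ − v₁| ≈ 3622 m/s = 3.622 km/s.
(b) ΔV₂ = |v₂ − v₂ᵗ| ≈ 1955 m/s = 1.955 km/s.
(c) ΔV_total = ΔV₁ + ΔV₂ ≈ 5577 m/s = 5.577 km/s.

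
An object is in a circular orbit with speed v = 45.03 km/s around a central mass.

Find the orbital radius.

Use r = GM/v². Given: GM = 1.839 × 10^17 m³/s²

Convert to SI: v = 45.03 km/s = 45030 m/s.
For a circular orbit, v² = GM / r, so r = GM / v².
r = 1.839e+17 / (45030)² m ≈ 9.069e+07 m = 9.069 × 10^7 m.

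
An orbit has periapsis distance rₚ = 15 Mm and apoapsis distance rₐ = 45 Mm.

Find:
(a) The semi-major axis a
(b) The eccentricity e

Convert to SI: rₚ = 15 Mm = 1.5e+07 m; rₐ = 45 Mm = 4.5e+07 m.
(a) a = (rₚ + rₐ) / 2 = (1.5e+07 + 4.5e+07) / 2 ≈ 3e+07 m = 30 Mm.
(b) e = (rₐ − rₚ) / (rₐ + rₚ) = (4.5e+07 − 1.5e+07) / (4.5e+07 + 1.5e+07) ≈ 0.5.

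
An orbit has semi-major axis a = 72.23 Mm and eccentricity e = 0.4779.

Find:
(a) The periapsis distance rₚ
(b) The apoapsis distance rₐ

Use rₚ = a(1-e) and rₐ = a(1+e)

Convert to SI: a = 72.23 Mm = 7.223e+07 m.
(a) rₚ = a(1 − e) = 7.223e+07 · (1 − 0.4779) = 7.223e+07 · 0.5221 ≈ 3.771e+07 m = 37.71 Mm.
(b) rₐ = a(1 + e) = 7.223e+07 · (1 + 0.4779) = 7.223e+07 · 1.4779 ≈ 1.067e+08 m = 106.7 Mm.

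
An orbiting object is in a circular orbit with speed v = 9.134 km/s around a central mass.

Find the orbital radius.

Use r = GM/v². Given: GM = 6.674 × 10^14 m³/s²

Convert to SI: v = 9.134 km/s = 9134 m/s.
For a circular orbit, v² = GM / r, so r = GM / v².
r = 6.674e+14 / (9134)² m ≈ 8e+06 m = 8 Mm.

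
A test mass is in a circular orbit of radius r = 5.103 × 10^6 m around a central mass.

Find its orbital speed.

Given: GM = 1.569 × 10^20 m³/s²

For a circular orbit, gravity supplies the centripetal force, so v = √(GM / r).
v = √(1.569e+20 / 5.103e+06) m/s ≈ 5.545e+06 m/s = 5545 km/s.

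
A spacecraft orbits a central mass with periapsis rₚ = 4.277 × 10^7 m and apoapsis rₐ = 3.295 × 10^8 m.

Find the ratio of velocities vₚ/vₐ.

Conservation of angular momentum gives rₚvₚ = rₐvₐ, so vₚ/vₐ = rₐ/rₚ.
vₚ/vₐ = 3.295e+08 / 4.277e+07 ≈ 7.704.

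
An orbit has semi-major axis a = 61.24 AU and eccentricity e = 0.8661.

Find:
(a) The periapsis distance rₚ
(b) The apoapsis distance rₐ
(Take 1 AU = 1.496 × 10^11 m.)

Convert to SI: a = 61.24 AU = 9.1615e+12 m.
(a) rₚ = a(1 − e) = 9.1615e+12 · (1 − 0.8661) = 9.1615e+12 · 0.1339 ≈ 1.227e+12 m = 8.2 AU.
(b) rₐ = a(1 + e) = 9.1615e+12 · (1 + 0.8661) = 9.1615e+12 · 1.8661 ≈ 1.71e+13 m = 114.3 AU.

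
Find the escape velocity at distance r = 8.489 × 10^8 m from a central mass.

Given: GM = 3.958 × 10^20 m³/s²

Escape velocity comes from setting total energy to zero: ½v² − GM/r = 0 ⇒ v_esc = √(2GM / r).
v_esc = √(2 · 3.958e+20 / 8.489e+08) m/s ≈ 9.657e+05 m/s = 965.7 km/s.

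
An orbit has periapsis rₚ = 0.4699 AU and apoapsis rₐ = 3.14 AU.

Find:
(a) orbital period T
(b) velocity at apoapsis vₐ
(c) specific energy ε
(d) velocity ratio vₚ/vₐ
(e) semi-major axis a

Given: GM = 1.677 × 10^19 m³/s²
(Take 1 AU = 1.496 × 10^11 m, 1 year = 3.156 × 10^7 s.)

Convert to SI: rₚ = 0.4699 AU = 7.0297e+10 m; rₐ = 3.14 AU = 4.69744e+11 m.
(a) With a = (rₚ + rₐ)/2 = 2.70021e+11 m, T = 2π √(a³/GM) = 2π √((2.70021e+11)³/1.677e+19) s ≈ 2.153e+08 s
(b) With a = (rₚ + rₐ)/2 = 2.70021e+11 m, vₐ = √(GM (2/rₐ − 1/a)) = √(1.677e+19 · (2/4.69744e+11 − 1/2.70021e+11)) m/s ≈ 3049 m/s
(c) With a = (rₚ + rₐ)/2 = 2.70021e+11 m, ε = −GM/(2a) = −1.677e+19/(2 · 2.70021e+11) J/kg ≈ -3.105e+07 J/kg
(d) Conservation of angular momentum (rₚvₚ = rₐvₐ) gives vₚ/vₐ = rₐ/rₚ = 4.69744e+11/7.0297e+10 ≈ 6.682
(e) a = (rₚ + rₐ)/2 = (7.0297e+10 + 4.69744e+11)/2 ≈ 2.7e+11 m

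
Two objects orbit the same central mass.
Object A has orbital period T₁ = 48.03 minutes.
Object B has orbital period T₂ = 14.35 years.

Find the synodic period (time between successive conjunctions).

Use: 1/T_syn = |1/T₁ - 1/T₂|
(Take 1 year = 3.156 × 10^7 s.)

Convert to SI: T₁ = 48.03 minutes = 2881.8 s; T₂ = 14.35 years = 4.52886e+08 s.
T_syn = |T₁ · T₂ / (T₁ − T₂)|.
T_syn = |2881.8 · 4.52886e+08 / (2881.8 − 4.52886e+08)| s ≈ 2882 s = 48.03 minutes.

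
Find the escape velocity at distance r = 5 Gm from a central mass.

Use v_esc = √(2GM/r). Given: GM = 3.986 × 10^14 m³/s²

Convert to SI: r = 5 Gm = 5e+09 m.
Escape velocity comes from setting total energy to zero: ½v² − GM/r = 0 ⇒ v_esc = √(2GM / r).
v_esc = √(2 · 3.986e+14 / 5e+09) m/s ≈ 399.3 m/s = 399.3 m/s.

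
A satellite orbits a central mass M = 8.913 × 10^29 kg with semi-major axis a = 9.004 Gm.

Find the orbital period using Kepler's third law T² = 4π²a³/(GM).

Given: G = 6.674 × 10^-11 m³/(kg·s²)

Convert to SI: a = 9.004 Gm = 9.004e+09 m.
GM = G · M = 6.674e-11 · 8.913e+29 = 5.94854e+19 m³/s².
Kepler's third law: T = 2π √(a³ / GM).
Substituting a = 9.004e+09 m and GM = 5.94854e+19 m³/s²:
T = 2π √((9.004e+09)³ / 5.94854e+19) s
T ≈ 6.96e+05 s = 8.056 days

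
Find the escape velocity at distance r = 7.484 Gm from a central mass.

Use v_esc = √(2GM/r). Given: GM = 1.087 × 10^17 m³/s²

Convert to SI: r = 7.484 Gm = 7.484e+09 m.
Escape velocity comes from setting total energy to zero: ½v² − GM/r = 0 ⇒ v_esc = √(2GM / r).
v_esc = √(2 · 1.087e+17 / 7.484e+09) m/s ≈ 5390 m/s = 5.39 km/s.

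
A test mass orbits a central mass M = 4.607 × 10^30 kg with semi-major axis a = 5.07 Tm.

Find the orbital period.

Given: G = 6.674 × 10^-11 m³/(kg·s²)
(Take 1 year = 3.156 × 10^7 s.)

Convert to SI: a = 5.07 Tm = 5.07e+12 m.
GM = G · M = 6.674e-11 · 4.607e+30 = 3.07471e+20 m³/s².
Kepler's third law: T = 2π √(a³ / GM).
Substituting a = 5.07e+12 m and GM = 3.07471e+20 m³/s²:
T = 2π √((5.07e+12)³ / 3.07471e+20) s
T ≈ 4.091e+09 s = 129.6 years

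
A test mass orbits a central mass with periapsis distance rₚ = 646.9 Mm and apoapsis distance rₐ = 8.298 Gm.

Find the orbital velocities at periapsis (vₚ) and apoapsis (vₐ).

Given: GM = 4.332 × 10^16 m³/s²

Convert to SI: rₚ = 646.9 Mm = 6.469e+08 m; rₐ = 8.298 Gm = 8.298e+09 m.
Use the vis-viva equation v² = GM(2/r − 1/a) with a = (rₚ + rₐ)/2 = (6.469e+08 + 8.298e+09)/2 = 4.47245e+09 m.
vₚ = √(GM · (2/rₚ − 1/a)) = √(4.332e+16 · (2/6.469e+08 − 1/4.47245e+09)) m/s ≈ 1.115e+04 m/s = 11.15 km/s.
vₐ = √(GM · (2/rₐ − 1/a)) = √(4.332e+16 · (2/8.298e+09 − 1/4.47245e+09)) m/s ≈ 869 m/s = 869 m/s.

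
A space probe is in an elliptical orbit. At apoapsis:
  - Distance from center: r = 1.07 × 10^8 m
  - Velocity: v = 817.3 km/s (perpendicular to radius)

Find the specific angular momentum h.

Convert to SI: v = 817.3 km/s = 817300 m/s.
With v perpendicular to r, h = r · v.
h = 1.07e+08 · 817300 m²/s ≈ 8.745e+13 m²/s.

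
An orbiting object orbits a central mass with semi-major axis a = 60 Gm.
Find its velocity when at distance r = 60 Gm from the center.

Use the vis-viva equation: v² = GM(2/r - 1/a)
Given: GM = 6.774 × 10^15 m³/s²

Convert to SI: a = 60 Gm = 6e+10 m; r = 60 Gm = 6e+10 m.
Vis-viva: v = √(GM · (2/r − 1/a)).
2/r − 1/a = 2/6e+10 − 1/6e+10 = 1.66667e-11 m⁻¹.
v = √(6.774e+15 · 1.66667e-11) m/s ≈ 336 m/s = 336 m/s.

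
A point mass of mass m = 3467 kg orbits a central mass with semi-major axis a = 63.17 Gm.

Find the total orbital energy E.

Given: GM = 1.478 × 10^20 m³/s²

Convert to SI: a = 63.17 Gm = 6.317e+10 m.
E = −GMm / (2a).
E = −1.478e+20 · 3467 / (2 · 6.317e+10) J ≈ -4.056e+12 J = -4.056 TJ.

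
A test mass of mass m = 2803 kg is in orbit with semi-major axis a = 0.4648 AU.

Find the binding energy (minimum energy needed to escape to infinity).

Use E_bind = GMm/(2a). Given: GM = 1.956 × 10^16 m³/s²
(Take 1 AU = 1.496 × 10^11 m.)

Convert to SI: a = 0.4648 AU = 6.95341e+10 m.
Total orbital energy is E = −GMm/(2a); binding energy is E_bind = −E = GMm/(2a).
E_bind = 1.956e+16 · 2803 / (2 · 6.95341e+10) J ≈ 3.942e+08 J = 394.2 MJ.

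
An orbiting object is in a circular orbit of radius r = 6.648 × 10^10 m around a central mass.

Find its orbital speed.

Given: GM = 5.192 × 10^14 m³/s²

For a circular orbit, gravity supplies the centripetal force, so v = √(GM / r).
v = √(5.192e+14 / 6.648e+10) m/s ≈ 88.37 m/s = 88.37 m/s.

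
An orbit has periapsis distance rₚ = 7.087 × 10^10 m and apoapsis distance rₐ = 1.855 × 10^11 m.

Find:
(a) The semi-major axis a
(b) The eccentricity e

(a) a = (rₚ + rₐ) / 2 = (7.087e+10 + 1.855e+11) / 2 ≈ 1.282e+11 m = 1.282 × 10^11 m.
(b) e = (rₐ − rₚ) / (rₐ + rₚ) = (1.855e+11 − 7.087e+10) / (1.855e+11 + 7.087e+10) ≈ 0.4471.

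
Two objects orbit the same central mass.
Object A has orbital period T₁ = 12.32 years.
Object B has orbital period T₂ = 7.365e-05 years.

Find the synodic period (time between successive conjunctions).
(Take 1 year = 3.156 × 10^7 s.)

Convert to SI: T₁ = 12.32 years = 3.88819e+08 s; T₂ = 7.365e-05 years = 2324.39 s.
T_syn = |T₁ · T₂ / (T₁ − T₂)|.
T_syn = |3.88819e+08 · 2324.39 / (3.88819e+08 − 2324.39)| s ≈ 2324 s = 7.365e-05 years.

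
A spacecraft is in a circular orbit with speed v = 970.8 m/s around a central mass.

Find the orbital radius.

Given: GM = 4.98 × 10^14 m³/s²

For a circular orbit, v² = GM / r, so r = GM / v².
r = 4.98e+14 / (970.8)² m ≈ 5.284e+08 m = 528.4 Mm.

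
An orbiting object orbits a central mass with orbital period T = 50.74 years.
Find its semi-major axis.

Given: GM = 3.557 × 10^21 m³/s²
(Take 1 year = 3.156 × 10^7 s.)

Convert to SI: T = 50.74 years = 1.60135e+09 s.
Invert Kepler's third law: a = (GM · T² / (4π²))^(1/3).
Substituting T = 1.60135e+09 s and GM = 3.557e+21 m³/s²:
a = (3.557e+21 · (1.60135e+09)² / (4π²))^(1/3) m
a ≈ 6.136e+12 m = 6.136 Tm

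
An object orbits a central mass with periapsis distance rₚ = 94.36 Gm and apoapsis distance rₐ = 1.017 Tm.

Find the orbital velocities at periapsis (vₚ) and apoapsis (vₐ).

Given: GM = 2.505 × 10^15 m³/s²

Convert to SI: rₚ = 94.36 Gm = 9.436e+10 m; rₐ = 1.017 Tm = 1.017e+12 m.
Use the vis-viva equation v² = GM(2/r − 1/a) with a = (rₚ + rₐ)/2 = (9.436e+10 + 1.017e+12)/2 = 5.5568e+11 m.
vₚ = √(GM · (2/rₚ − 1/a)) = √(2.505e+15 · (2/9.436e+10 − 1/5.5568e+11)) m/s ≈ 220.4 m/s = 220.4 m/s.
vₐ = √(GM · (2/rₐ − 1/a)) = √(2.505e+15 · (2/1.017e+12 − 1/5.5568e+11)) m/s ≈ 20.45 m/s = 20.45 m/s.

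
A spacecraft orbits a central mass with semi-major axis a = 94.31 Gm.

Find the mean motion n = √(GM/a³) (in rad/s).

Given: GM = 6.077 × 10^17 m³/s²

Convert to SI: a = 94.31 Gm = 9.431e+10 m.
n = √(GM / a³).
n = √(6.077e+17 / (9.431e+10)³) rad/s ≈ 2.692e-08 rad/s.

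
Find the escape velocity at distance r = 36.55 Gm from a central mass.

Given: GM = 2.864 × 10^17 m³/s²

Convert to SI: r = 36.55 Gm = 3.655e+10 m.
Escape velocity comes from setting total energy to zero: ½v² − GM/r = 0 ⇒ v_esc = √(2GM / r).
v_esc = √(2 · 2.864e+17 / 3.655e+10) m/s ≈ 3959 m/s = 3.959 km/s.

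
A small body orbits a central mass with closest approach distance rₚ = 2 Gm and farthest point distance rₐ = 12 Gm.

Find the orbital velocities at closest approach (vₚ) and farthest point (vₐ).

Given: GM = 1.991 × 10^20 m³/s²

Convert to SI: rₚ = 2 Gm = 2e+09 m; rₐ = 12 Gm = 1.2e+10 m.
Use the vis-viva equation v² = GM(2/r − 1/a) with a = (rₚ + rₐ)/2 = (2e+09 + 1.2e+10)/2 = 7e+09 m.
vₚ = √(GM · (2/rₚ − 1/a)) = √(1.991e+20 · (2/2e+09 − 1/7e+09)) m/s ≈ 4.131e+05 m/s = 413.1 km/s.
vₐ = √(GM · (2/rₐ − 1/a)) = √(1.991e+20 · (2/1.2e+10 − 1/7e+09)) m/s ≈ 6.885e+04 m/s = 68.85 km/s.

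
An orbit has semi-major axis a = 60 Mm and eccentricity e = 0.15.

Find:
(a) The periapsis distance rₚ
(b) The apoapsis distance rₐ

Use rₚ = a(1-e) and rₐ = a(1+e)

Convert to SI: a = 60 Mm = 6e+07 m.
(a) rₚ = a(1 − e) = 6e+07 · (1 − 0.15) = 6e+07 · 0.85 ≈ 5.1e+07 m = 51 Mm.
(b) rₐ = a(1 + e) = 6e+07 · (1 + 0.15) = 6e+07 · 1.15 ≈ 6.9e+07 m = 69 Mm.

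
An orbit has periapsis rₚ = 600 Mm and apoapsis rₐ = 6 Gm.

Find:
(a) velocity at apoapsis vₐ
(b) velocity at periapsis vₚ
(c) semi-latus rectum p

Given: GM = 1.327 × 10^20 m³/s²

Convert to SI: rₚ = 600 Mm = 6e+08 m; rₐ = 6 Gm = 6e+09 m.
(a) With a = (rₚ + rₐ)/2 = 3.3e+09 m, vₐ = √(GM (2/rₐ − 1/a)) = √(1.327e+20 · (2/6e+09 − 1/3.3e+09)) m/s ≈ 6.341e+04 m/s
(b) With a = (rₚ + rₐ)/2 = 3.3e+09 m, vₚ = √(GM (2/rₚ − 1/a)) = √(1.327e+20 · (2/6e+08 − 1/3.3e+09)) m/s ≈ 6.341e+05 m/s
(c) From a = (rₚ + rₐ)/2 = 3.3e+09 m and e = (rₐ − rₚ)/(rₐ + rₚ) = 0.818182, p = a(1 − e²) = 3.3e+09 · (1 − (0.818182)²) ≈ 1.091e+09 m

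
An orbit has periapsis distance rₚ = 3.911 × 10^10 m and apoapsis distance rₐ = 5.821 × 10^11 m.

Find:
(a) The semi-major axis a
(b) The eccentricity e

(a) a = (rₚ + rₐ) / 2 = (3.911e+10 + 5.821e+11) / 2 ≈ 3.106e+11 m = 3.106 × 10^11 m.
(b) e = (rₐ − rₚ) / (rₐ + rₚ) = (5.821e+11 − 3.911e+10) / (5.821e+11 + 3.911e+10) ≈ 0.8741.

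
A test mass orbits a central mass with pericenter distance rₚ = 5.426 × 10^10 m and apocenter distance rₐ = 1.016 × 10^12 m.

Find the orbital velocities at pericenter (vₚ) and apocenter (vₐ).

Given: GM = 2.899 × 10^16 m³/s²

Use the vis-viva equation v² = GM(2/r − 1/a) with a = (rₚ + rₐ)/2 = (5.426e+10 + 1.016e+12)/2 = 5.3513e+11 m.
vₚ = √(GM · (2/rₚ − 1/a)) = √(2.899e+16 · (2/5.426e+10 − 1/5.3513e+11)) m/s ≈ 1007 m/s = 1.007 km/s.
vₐ = √(GM · (2/rₐ − 1/a)) = √(2.899e+16 · (2/1.016e+12 − 1/5.3513e+11)) m/s ≈ 53.79 m/s = 53.79 m/s.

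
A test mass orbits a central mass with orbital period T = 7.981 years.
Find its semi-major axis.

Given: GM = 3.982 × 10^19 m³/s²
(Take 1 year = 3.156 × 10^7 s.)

Convert to SI: T = 7.981 years = 2.5188e+08 s.
Invert Kepler's third law: a = (GM · T² / (4π²))^(1/3).
Substituting T = 2.5188e+08 s and GM = 3.982e+19 m³/s²:
a = (3.982e+19 · (2.5188e+08)² / (4π²))^(1/3) m
a ≈ 4e+11 m = 400 Gm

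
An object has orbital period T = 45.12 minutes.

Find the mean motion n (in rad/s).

Convert to SI: T = 45.12 minutes = 2707.2 s.
n = 2π / T.
n = 2π / 2707.2 s ≈ 0.002321 rad/s.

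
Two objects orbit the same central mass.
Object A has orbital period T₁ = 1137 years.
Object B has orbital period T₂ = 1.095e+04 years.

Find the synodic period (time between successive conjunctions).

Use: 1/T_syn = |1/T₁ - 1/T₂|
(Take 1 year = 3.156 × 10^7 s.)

Convert to SI: T₁ = 1137 years = 3.58837e+10 s; T₂ = 1.095e+04 years = 3.45582e+11 s.
T_syn = |T₁ · T₂ / (T₁ − T₂)|.
T_syn = |3.58837e+10 · 3.45582e+11 / (3.58837e+10 − 3.45582e+11)| s ≈ 4.004e+10 s = 1269 years.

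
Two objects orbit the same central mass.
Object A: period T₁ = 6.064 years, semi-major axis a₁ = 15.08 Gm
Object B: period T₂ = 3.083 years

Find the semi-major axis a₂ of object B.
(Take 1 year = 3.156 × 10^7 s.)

Convert to SI: T₁ = 6.064 years = 1.9138e+08 s; a₁ = 15.08 Gm = 1.508e+10 m; T₂ = 3.083 years = 9.72995e+07 s.
Kepler's third law: (T₁/T₂)² = (a₁/a₂)³ ⇒ a₂ = a₁ · (T₂/T₁)^(2/3).
T₂/T₁ = 9.72995e+07 / 1.9138e+08 = 0.50841.
a₂ = 1.508e+10 · (0.50841)^(2/3) m ≈ 9.606e+09 m = 9.606 Gm.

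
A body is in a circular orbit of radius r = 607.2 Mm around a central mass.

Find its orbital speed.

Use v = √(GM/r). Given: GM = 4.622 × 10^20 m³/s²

Convert to SI: r = 607.2 Mm = 6.072e+08 m.
For a circular orbit, gravity supplies the centripetal force, so v = √(GM / r).
v = √(4.622e+20 / 6.072e+08) m/s ≈ 8.725e+05 m/s = 872.5 km/s.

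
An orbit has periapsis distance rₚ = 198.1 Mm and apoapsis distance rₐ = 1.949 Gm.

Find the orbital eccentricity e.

Convert to SI: rₚ = 198.1 Mm = 1.981e+08 m; rₐ = 1.949 Gm = 1.949e+09 m.
e = (rₐ − rₚ) / (rₐ + rₚ).
e = (1.949e+09 − 1.981e+08) / (1.949e+09 + 1.981e+08) = 1.7509e+09 / 2.1471e+09 ≈ 0.8155.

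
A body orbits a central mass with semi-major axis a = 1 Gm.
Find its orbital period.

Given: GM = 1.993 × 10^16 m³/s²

Convert to SI: a = 1 Gm = 1e+09 m.
Kepler's third law: T = 2π √(a³ / GM).
Substituting a = 1e+09 m and GM = 1.993e+16 m³/s²:
T = 2π √((1e+09)³ / 1.993e+16) s
T ≈ 1.407e+06 s = 16.29 days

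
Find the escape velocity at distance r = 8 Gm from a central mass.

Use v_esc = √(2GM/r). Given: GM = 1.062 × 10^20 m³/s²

Convert to SI: r = 8 Gm = 8e+09 m.
Escape velocity comes from setting total energy to zero: ½v² − GM/r = 0 ⇒ v_esc = √(2GM / r).
v_esc = √(2 · 1.062e+20 / 8e+09) m/s ≈ 1.629e+05 m/s = 162.9 km/s.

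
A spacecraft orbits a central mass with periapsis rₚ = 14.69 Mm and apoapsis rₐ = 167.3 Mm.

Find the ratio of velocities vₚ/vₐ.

Convert to SI: rₚ = 14.69 Mm = 1.469e+07 m; rₐ = 167.3 Mm = 1.673e+08 m.
Conservation of angular momentum gives rₚvₚ = rₐvₐ, so vₚ/vₐ = rₐ/rₚ.
vₚ/vₐ = 1.673e+08 / 1.469e+07 ≈ 11.39.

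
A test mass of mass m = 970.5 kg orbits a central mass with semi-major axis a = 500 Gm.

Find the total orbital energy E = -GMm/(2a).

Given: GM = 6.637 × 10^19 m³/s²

Convert to SI: a = 500 Gm = 5e+11 m.
E = −GMm / (2a).
E = −6.637e+19 · 970.5 / (2 · 5e+11) J ≈ -6.441e+10 J = -64.41 GJ.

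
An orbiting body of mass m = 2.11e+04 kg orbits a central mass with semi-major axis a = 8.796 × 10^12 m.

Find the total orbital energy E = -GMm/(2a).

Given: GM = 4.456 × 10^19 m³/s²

E = −GMm / (2a).
E = −4.456e+19 · 2.11e+04 / (2 · 8.796e+12) J ≈ -5.345e+10 J = -53.45 GJ.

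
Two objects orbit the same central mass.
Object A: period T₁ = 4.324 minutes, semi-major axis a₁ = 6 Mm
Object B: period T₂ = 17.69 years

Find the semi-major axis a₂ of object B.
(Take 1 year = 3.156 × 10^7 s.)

Convert to SI: T₁ = 4.324 minutes = 259.44 s; a₁ = 6 Mm = 6e+06 m; T₂ = 17.69 years = 5.58296e+08 s.
Kepler's third law: (T₁/T₂)² = (a₁/a₂)³ ⇒ a₂ = a₁ · (T₂/T₁)^(2/3).
T₂/T₁ = 5.58296e+08 / 259.44 = 2.15193e+06.
a₂ = 6e+06 · (2.15193e+06)^(2/3) m ≈ 1e+11 m = 100 Gm.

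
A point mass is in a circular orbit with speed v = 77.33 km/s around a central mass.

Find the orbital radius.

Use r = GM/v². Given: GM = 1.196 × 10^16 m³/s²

Convert to SI: v = 77.33 km/s = 77330 m/s.
For a circular orbit, v² = GM / r, so r = GM / v².
r = 1.196e+16 / (77330)² m ≈ 2e+06 m = 2 Mm.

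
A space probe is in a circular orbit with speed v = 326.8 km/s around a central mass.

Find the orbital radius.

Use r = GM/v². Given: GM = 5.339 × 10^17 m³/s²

Convert to SI: v = 326.8 km/s = 326800 m/s.
For a circular orbit, v² = GM / r, so r = GM / v².
r = 5.339e+17 / (326800)² m ≈ 4.999e+06 m = 4.999 Mm.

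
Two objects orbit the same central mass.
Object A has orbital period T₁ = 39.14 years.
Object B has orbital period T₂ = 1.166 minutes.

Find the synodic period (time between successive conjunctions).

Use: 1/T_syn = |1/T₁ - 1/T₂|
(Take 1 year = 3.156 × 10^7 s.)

Convert to SI: T₁ = 39.14 years = 1.23526e+09 s; T₂ = 1.166 minutes = 69.96 s.
T_syn = |T₁ · T₂ / (T₁ − T₂)|.
T_syn = |1.23526e+09 · 69.96 / (1.23526e+09 − 69.96)| s ≈ 69.96 s = 1.166 minutes.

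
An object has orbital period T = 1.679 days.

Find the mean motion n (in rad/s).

Convert to SI: T = 1.679 days = 145066 s.
n = 2π / T.
n = 2π / 145066 s ≈ 4.331e-05 rad/s.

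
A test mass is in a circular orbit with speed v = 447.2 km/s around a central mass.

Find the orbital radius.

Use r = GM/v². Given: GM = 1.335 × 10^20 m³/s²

Convert to SI: v = 447.2 km/s = 447200 m/s.
For a circular orbit, v² = GM / r, so r = GM / v².
r = 1.335e+20 / (447200)² m ≈ 6.675e+08 m = 667.5 Mm.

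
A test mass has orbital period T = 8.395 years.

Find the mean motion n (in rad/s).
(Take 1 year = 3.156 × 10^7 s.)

Convert to SI: T = 8.395 years = 2.64946e+08 s.
n = 2π / T.
n = 2π / 2.64946e+08 s ≈ 2.371e-08 rad/s.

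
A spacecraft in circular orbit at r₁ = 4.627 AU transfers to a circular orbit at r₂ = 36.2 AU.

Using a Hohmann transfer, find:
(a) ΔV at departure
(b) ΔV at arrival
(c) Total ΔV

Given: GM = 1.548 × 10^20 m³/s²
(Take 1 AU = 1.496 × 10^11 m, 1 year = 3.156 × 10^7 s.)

Convert to SI: r₁ = 4.627 AU = 6.92199e+11 m; r₂ = 36.2 AU = 5.41552e+12 m.
Transfer semi-major axis: a_t = (r₁ + r₂)/2 = (6.92199e+11 + 5.41552e+12)/2 = 3.05386e+12 m.
Circular speeds: v₁ = √(GM/r₁) = 14954.4 m/s, v₂ = √(GM/r₂) = 5346.45 m/s.
Transfer speeds (vis-viva v² = GM(2/r − 1/a_t)): v₁ᵗ = 19914.3 m/s, v₂ᵗ = 2545.4 m/s.
(a) ΔV₁ = |v₁ᵗ − v₁| ≈ 4960 m/s = 1.046 AU/year.
(b) ΔV₂ = |v₂ − v₂ᵗ| ≈ 2801 m/s = 0.5909 AU/year.
(c) ΔV_total = ΔV₁ + ΔV₂ ≈ 7761 m/s = 1.637 AU/year.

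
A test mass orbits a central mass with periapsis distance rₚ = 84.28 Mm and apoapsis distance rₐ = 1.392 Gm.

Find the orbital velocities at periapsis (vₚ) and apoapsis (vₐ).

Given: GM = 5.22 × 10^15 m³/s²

Convert to SI: rₚ = 84.28 Mm = 8.428e+07 m; rₐ = 1.392 Gm = 1.392e+09 m.
Use the vis-viva equation v² = GM(2/r − 1/a) with a = (rₚ + rₐ)/2 = (8.428e+07 + 1.392e+09)/2 = 7.3814e+08 m.
vₚ = √(GM · (2/rₚ − 1/a)) = √(5.22e+15 · (2/8.428e+07 − 1/7.3814e+08)) m/s ≈ 1.081e+04 m/s = 10.81 km/s.
vₐ = √(GM · (2/rₐ − 1/a)) = √(5.22e+15 · (2/1.392e+09 − 1/7.3814e+08)) m/s ≈ 654.3 m/s = 654.3 m/s.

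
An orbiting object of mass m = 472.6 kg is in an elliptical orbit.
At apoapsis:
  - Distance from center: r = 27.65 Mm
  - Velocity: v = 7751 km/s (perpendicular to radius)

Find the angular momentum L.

Convert to SI: r = 27.65 Mm = 2.765e+07 m; v = 7751 km/s = 7.751e+06 m/s.
Since v is perpendicular to r, L = m · v · r.
L = 472.6 · 7.751e+06 · 2.765e+07 kg·m²/s ≈ 1.013e+17 kg·m²/s.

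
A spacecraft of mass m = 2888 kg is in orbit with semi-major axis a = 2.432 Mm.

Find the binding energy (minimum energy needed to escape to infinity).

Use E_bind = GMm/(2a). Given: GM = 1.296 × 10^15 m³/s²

Convert to SI: a = 2.432 Mm = 2.432e+06 m.
Total orbital energy is E = −GMm/(2a); binding energy is E_bind = −E = GMm/(2a).
E_bind = 1.296e+15 · 2888 / (2 · 2.432e+06) J ≈ 7.695e+11 J = 769.5 GJ.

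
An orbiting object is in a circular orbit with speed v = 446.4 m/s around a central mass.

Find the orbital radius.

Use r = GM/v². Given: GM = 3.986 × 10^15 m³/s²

For a circular orbit, v² = GM / r, so r = GM / v².
r = 3.986e+15 / (446.4)² m ≈ 2e+10 m = 20 Gm.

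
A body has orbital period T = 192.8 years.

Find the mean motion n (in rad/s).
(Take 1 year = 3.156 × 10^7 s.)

Convert to SI: T = 192.8 years = 6.08477e+09 s.
n = 2π / T.
n = 2π / 6.08477e+09 s ≈ 1.033e-09 rad/s.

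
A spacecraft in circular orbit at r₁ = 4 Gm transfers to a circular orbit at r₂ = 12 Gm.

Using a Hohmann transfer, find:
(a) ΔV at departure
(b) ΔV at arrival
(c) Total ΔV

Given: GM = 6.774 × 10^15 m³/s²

Convert to SI: r₁ = 4 Gm = 4e+09 m; r₂ = 12 Gm = 1.2e+10 m.
Transfer semi-major axis: a_t = (r₁ + r₂)/2 = (4e+09 + 1.2e+10)/2 = 8e+09 m.
Circular speeds: v₁ = √(GM/r₁) = 1301.35 m/s, v₂ = √(GM/r₂) = 751.332 m/s.
Transfer speeds (vis-viva v² = GM(2/r − 1/a_t)): v₁ᵗ = 1593.82 m/s, v₂ᵗ = 531.272 m/s.
(a) ΔV₁ = |v₁ᵗ − v₁| ≈ 292.5 m/s = 292.5 m/s.
(b) ΔV₂ = |v₂ − v₂ᵗ| ≈ 220.1 m/s = 220.1 m/s.
(c) ΔV_total = ΔV₁ + ΔV₂ ≈ 512.5 m/s = 512.5 m/s.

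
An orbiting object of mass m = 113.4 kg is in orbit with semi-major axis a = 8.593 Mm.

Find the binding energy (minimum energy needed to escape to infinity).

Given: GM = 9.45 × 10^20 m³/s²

Convert to SI: a = 8.593 Mm = 8.593e+06 m.
Total orbital energy is E = −GMm/(2a); binding energy is E_bind = −E = GMm/(2a).
E_bind = 9.45e+20 · 113.4 / (2 · 8.593e+06) J ≈ 6.235e+15 J = 6.235 PJ.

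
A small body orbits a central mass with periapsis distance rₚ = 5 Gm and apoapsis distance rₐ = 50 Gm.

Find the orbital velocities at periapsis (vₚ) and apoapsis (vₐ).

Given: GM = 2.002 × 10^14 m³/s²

Convert to SI: rₚ = 5 Gm = 5e+09 m; rₐ = 50 Gm = 5e+10 m.
Use the vis-viva equation v² = GM(2/r − 1/a) with a = (rₚ + rₐ)/2 = (5e+09 + 5e+10)/2 = 2.75e+10 m.
vₚ = √(GM · (2/rₚ − 1/a)) = √(2.002e+14 · (2/5e+09 − 1/2.75e+10)) m/s ≈ 269.8 m/s = 269.8 m/s.
vₐ = √(GM · (2/rₐ − 1/a)) = √(2.002e+14 · (2/5e+10 − 1/2.75e+10)) m/s ≈ 26.98 m/s = 26.98 m/s.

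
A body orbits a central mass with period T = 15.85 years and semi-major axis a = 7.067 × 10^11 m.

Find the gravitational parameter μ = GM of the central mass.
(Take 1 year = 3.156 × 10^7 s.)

Convert to SI: T = 15.85 years = 5.00226e+08 s.
GM = 4π² · a³ / T².
GM = 4π² · (7.067e+11)³ / (5.00226e+08)² m³/s² ≈ 5.568e+19 m³/s² = 5.568 × 10^19 m³/s².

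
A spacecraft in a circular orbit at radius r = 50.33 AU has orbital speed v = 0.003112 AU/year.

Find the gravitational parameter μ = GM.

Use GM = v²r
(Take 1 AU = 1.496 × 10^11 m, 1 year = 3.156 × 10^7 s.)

Convert to SI: r = 50.33 AU = 7.52937e+12 m; v = 0.003112 AU/year = 14.7514 m/s.
For a circular orbit v² = GM/r, so GM = v² · r.
GM = (14.7514)² · 7.52937e+12 m³/s² ≈ 1.638e+15 m³/s² = 1.638 × 10^15 m³/s².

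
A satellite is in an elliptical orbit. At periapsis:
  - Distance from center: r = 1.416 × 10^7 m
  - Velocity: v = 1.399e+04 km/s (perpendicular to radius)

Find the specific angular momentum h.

Convert to SI: v = 1.399e+04 km/s = 1.399e+07 m/s.
With v perpendicular to r, h = r · v.
h = 1.416e+07 · 1.399e+07 m²/s ≈ 1.981e+14 m²/s.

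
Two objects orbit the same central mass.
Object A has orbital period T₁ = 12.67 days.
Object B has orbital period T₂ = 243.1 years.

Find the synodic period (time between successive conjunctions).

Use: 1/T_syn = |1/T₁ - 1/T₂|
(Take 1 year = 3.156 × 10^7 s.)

Convert to SI: T₁ = 12.67 days = 1.09469e+06 s; T₂ = 243.1 years = 7.67224e+09 s.
T_syn = |T₁ · T₂ / (T₁ − T₂)|.
T_syn = |1.09469e+06 · 7.67224e+09 / (1.09469e+06 − 7.67224e+09)| s ≈ 1.095e+06 s = 12.67 days.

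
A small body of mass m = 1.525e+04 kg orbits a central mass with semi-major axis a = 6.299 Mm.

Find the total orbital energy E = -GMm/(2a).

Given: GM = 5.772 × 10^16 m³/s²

Convert to SI: a = 6.299 Mm = 6.299e+06 m.
E = −GMm / (2a).
E = −5.772e+16 · 1.525e+04 / (2 · 6.299e+06) J ≈ -6.987e+13 J = -69.87 TJ.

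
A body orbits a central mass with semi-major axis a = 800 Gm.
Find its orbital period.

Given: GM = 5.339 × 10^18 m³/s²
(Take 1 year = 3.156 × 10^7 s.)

Convert to SI: a = 800 Gm = 8e+11 m.
Kepler's third law: T = 2π √(a³ / GM).
Substituting a = 8e+11 m and GM = 5.339e+18 m³/s²:
T = 2π √((8e+11)³ / 5.339e+18) s
T ≈ 1.946e+09 s = 61.65 years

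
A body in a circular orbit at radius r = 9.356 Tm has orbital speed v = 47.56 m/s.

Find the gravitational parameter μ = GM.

Convert to SI: r = 9.356 Tm = 9.356e+12 m.
For a circular orbit v² = GM/r, so GM = v² · r.
GM = (47.56)² · 9.356e+12 m³/s² ≈ 2.116e+16 m³/s² = 2.116 × 10^16 m³/s².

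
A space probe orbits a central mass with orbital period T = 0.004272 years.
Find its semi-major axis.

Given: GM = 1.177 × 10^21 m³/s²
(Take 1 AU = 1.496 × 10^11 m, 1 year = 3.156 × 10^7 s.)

Convert to SI: T = 0.004272 years = 134824 s.
Invert Kepler's third law: a = (GM · T² / (4π²))^(1/3).
Substituting T = 134824 s and GM = 1.177e+21 m³/s²:
a = (1.177e+21 · (134824)² / (4π²))^(1/3) m
a ≈ 8.153e+09 m = 0.0545 AU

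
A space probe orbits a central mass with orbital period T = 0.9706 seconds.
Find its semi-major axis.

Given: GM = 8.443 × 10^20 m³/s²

Invert Kepler's third law: a = (GM · T² / (4π²))^(1/3).
Substituting T = 0.9706 s and GM = 8.443e+20 m³/s²:
a = (8.443e+20 · (0.9706)² / (4π²))^(1/3) m
a ≈ 2.721e+06 m = 2.721 Mm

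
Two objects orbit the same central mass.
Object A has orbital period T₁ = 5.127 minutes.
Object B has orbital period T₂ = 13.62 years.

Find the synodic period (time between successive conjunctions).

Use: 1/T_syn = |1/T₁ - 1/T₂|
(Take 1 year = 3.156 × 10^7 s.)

Convert to SI: T₁ = 5.127 minutes = 307.62 s; T₂ = 13.62 years = 4.29847e+08 s.
T_syn = |T₁ · T₂ / (T₁ − T₂)|.
T_syn = |307.62 · 4.29847e+08 / (307.62 − 4.29847e+08)| s ≈ 307.6 s = 5.127 minutes.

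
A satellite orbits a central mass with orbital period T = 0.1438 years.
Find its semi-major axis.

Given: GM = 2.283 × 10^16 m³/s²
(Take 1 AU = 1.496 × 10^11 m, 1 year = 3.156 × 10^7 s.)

Convert to SI: T = 0.1438 years = 4.53833e+06 s.
Invert Kepler's third law: a = (GM · T² / (4π²))^(1/3).
Substituting T = 4.53833e+06 s and GM = 2.283e+16 m³/s²:
a = (2.283e+16 · (4.53833e+06)² / (4π²))^(1/3) m
a ≈ 2.284e+09 m = 0.01527 AU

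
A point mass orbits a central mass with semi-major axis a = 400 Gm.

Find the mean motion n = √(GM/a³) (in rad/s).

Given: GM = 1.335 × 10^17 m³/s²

Convert to SI: a = 400 Gm = 4e+11 m.
n = √(GM / a³).
n = √(1.335e+17 / (4e+11)³) rad/s ≈ 1.444e-09 rad/s.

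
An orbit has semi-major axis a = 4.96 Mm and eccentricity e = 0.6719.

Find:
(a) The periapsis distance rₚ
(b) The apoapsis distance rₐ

Convert to SI: a = 4.96 Mm = 4.96e+06 m.
(a) rₚ = a(1 − e) = 4.96e+06 · (1 − 0.6719) = 4.96e+06 · 0.3281 ≈ 1.627e+06 m = 1.627 Mm.
(b) rₐ = a(1 + e) = 4.96e+06 · (1 + 0.6719) = 4.96e+06 · 1.6719 ≈ 8.293e+06 m = 8.293 Mm.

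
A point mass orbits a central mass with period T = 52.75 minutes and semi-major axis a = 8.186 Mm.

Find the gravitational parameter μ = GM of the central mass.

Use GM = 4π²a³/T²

Convert to SI: T = 52.75 minutes = 3165 s; a = 8.186 Mm = 8.186e+06 m.
GM = 4π² · a³ / T².
GM = 4π² · (8.186e+06)³ / (3165)² m³/s² ≈ 2.162e+15 m³/s² = 2.162 × 10^15 m³/s².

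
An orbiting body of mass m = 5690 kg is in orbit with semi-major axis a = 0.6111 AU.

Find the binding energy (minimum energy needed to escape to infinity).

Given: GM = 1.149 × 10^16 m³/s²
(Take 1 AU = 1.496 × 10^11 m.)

Convert to SI: a = 0.6111 AU = 9.14206e+10 m.
Total orbital energy is E = −GMm/(2a); binding energy is E_bind = −E = GMm/(2a).
E_bind = 1.149e+16 · 5690 / (2 · 9.14206e+10) J ≈ 3.576e+08 J = 357.6 MJ.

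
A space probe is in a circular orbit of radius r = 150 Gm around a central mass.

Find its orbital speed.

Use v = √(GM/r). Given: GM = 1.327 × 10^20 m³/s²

Convert to SI: r = 150 Gm = 1.5e+11 m.
For a circular orbit, gravity supplies the centripetal force, so v = √(GM / r).
v = √(1.327e+20 / 1.5e+11) m/s ≈ 2.974e+04 m/s = 29.74 km/s.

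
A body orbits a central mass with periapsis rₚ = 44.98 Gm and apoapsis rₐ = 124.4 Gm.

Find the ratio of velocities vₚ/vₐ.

Convert to SI: rₚ = 44.98 Gm = 4.498e+10 m; rₐ = 124.4 Gm = 1.244e+11 m.
Conservation of angular momentum gives rₚvₚ = rₐvₐ, so vₚ/vₐ = rₐ/rₚ.
vₚ/vₐ = 1.244e+11 / 4.498e+10 ≈ 2.766.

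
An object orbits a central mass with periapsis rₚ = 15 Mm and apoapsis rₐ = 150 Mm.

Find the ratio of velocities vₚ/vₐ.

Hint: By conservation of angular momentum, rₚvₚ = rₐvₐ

Convert to SI: rₚ = 15 Mm = 1.5e+07 m; rₐ = 150 Mm = 1.5e+08 m.
Conservation of angular momentum gives rₚvₚ = rₐvₐ, so vₚ/vₐ = rₐ/rₚ.
vₚ/vₐ = 1.5e+08 / 1.5e+07 ≈ 10.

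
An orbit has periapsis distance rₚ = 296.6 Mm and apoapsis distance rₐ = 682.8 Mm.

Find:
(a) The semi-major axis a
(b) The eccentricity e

Convert to SI: rₚ = 296.6 Mm = 2.966e+08 m; rₐ = 682.8 Mm = 6.828e+08 m.
(a) a = (rₚ + rₐ) / 2 = (2.966e+08 + 6.828e+08) / 2 ≈ 4.897e+08 m = 489.7 Mm.
(b) e = (rₐ − rₚ) / (rₐ + rₚ) = (6.828e+08 − 2.966e+08) / (6.828e+08 + 2.966e+08) ≈ 0.3943.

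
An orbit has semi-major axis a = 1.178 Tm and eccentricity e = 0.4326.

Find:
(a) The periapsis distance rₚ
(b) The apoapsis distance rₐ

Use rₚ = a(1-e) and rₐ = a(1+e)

Convert to SI: a = 1.178 Tm = 1.178e+12 m.
(a) rₚ = a(1 − e) = 1.178e+12 · (1 − 0.4326) = 1.178e+12 · 0.5674 ≈ 6.684e+11 m = 668.4 Gm.
(b) rₐ = a(1 + e) = 1.178e+12 · (1 + 0.4326) = 1.178e+12 · 1.4326 ≈ 1.688e+12 m = 1.688 Tm.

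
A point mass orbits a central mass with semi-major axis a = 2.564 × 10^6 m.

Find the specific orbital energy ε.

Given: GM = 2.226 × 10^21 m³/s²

ε = −GM / (2a).
ε = −2.226e+21 / (2 · 2.564e+06) J/kg ≈ -4.341e+14 J/kg = -4.341e+05 GJ/kg.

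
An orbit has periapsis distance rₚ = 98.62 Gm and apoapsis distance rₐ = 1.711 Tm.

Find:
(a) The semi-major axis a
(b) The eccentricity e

Convert to SI: rₚ = 98.62 Gm = 9.862e+10 m; rₐ = 1.711 Tm = 1.711e+12 m.
(a) a = (rₚ + rₐ) / 2 = (9.862e+10 + 1.711e+12) / 2 ≈ 9.048e+11 m = 904.8 Gm.
(b) e = (rₐ − rₚ) / (rₐ + rₚ) = (1.711e+12 − 9.862e+10) / (1.711e+12 + 9.862e+10) ≈ 0.891.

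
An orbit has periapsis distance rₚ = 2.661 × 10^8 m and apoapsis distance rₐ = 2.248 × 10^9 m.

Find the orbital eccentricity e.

e = (rₐ − rₚ) / (rₐ + rₚ).
e = (2.248e+09 − 2.661e+08) / (2.248e+09 + 2.661e+08) = 1.9819e+09 / 2.5141e+09 ≈ 0.7883.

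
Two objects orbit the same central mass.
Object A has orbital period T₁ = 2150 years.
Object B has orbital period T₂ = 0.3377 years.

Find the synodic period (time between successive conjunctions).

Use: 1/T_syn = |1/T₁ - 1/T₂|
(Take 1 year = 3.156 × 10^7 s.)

Convert to SI: T₁ = 2150 years = 6.7854e+10 s; T₂ = 0.3377 years = 1.06578e+07 s.
T_syn = |T₁ · T₂ / (T₁ − T₂)|.
T_syn = |6.7854e+10 · 1.06578e+07 / (6.7854e+10 − 1.06578e+07)| s ≈ 1.066e+07 s = 0.3378 years.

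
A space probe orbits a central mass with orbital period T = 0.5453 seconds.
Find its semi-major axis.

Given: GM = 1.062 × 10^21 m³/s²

Invert Kepler's third law: a = (GM · T² / (4π²))^(1/3).
Substituting T = 0.5453 s and GM = 1.062e+21 m³/s²:
a = (1.062e+21 · (0.5453)² / (4π²))^(1/3) m
a ≈ 2e+06 m = 2 Mm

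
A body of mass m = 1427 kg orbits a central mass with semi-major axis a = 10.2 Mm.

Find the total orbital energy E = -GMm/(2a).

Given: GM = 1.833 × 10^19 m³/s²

Convert to SI: a = 10.2 Mm = 1.02e+07 m.
E = −GMm / (2a).
E = −1.833e+19 · 1427 / (2 · 1.02e+07) J ≈ -1.282e+15 J = -1.282 PJ.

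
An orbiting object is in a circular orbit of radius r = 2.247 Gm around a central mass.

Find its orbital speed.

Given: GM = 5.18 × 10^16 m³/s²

Convert to SI: r = 2.247 Gm = 2.247e+09 m.
For a circular orbit, gravity supplies the centripetal force, so v = √(GM / r).
v = √(5.18e+16 / 2.247e+09) m/s ≈ 4801 m/s = 4.801 km/s.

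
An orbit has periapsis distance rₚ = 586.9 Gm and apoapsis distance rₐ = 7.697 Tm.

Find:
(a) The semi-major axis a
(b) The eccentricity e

Convert to SI: rₚ = 586.9 Gm = 5.869e+11 m; rₐ = 7.697 Tm = 7.697e+12 m.
(a) a = (rₚ + rₐ) / 2 = (5.869e+11 + 7.697e+12) / 2 ≈ 4.142e+12 m = 4.142 Tm.
(b) e = (rₐ − rₚ) / (rₐ + rₚ) = (7.697e+12 − 5.869e+11) / (7.697e+12 + 5.869e+11) ≈ 0.8583.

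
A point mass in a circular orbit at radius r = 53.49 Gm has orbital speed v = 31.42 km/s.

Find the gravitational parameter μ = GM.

Convert to SI: r = 53.49 Gm = 5.349e+10 m; v = 31.42 km/s = 31420 m/s.
For a circular orbit v² = GM/r, so GM = v² · r.
GM = (31420)² · 5.349e+10 m³/s² ≈ 5.281e+19 m³/s² = 5.281 × 10^19 m³/s².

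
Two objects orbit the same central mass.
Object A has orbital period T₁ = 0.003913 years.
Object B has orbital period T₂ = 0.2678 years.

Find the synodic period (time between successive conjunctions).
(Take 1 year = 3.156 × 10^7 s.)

Convert to SI: T₁ = 0.003913 years = 123494 s; T₂ = 0.2678 years = 8.45177e+06 s.
T_syn = |T₁ · T₂ / (T₁ − T₂)|.
T_syn = |123494 · 8.45177e+06 / (123494 − 8.45177e+06)| s ≈ 1.253e+05 s = 0.003971 years.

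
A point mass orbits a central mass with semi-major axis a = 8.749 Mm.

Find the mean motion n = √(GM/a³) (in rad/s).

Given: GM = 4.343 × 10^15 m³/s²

Convert to SI: a = 8.749 Mm = 8.749e+06 m.
n = √(GM / a³).
n = √(4.343e+15 / (8.749e+06)³) rad/s ≈ 0.002547 rad/s.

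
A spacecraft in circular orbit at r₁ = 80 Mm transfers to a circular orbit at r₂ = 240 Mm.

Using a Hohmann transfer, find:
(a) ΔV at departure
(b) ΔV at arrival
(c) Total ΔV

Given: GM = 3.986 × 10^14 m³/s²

Convert to SI: r₁ = 80 Mm = 8e+07 m; r₂ = 240 Mm = 2.4e+08 m.
Transfer semi-major axis: a_t = (r₁ + r₂)/2 = (8e+07 + 2.4e+08)/2 = 1.6e+08 m.
Circular speeds: v₁ = √(GM/r₁) = 2232.15 m/s, v₂ = √(GM/r₂) = 1288.73 m/s.
Transfer speeds (vis-viva v² = GM(2/r − 1/a_t)): v₁ᵗ = 2733.82 m/s, v₂ᵗ = 911.272 m/s.
(a) ΔV₁ = |v₁ᵗ − v₁| ≈ 501.7 m/s = 501.7 m/s.
(b) ΔV₂ = |v₂ − v₂ᵗ| ≈ 377.5 m/s = 377.5 m/s.
(c) ΔV_total = ΔV₁ + ΔV₂ ≈ 879.1 m/s = 879.1 m/s.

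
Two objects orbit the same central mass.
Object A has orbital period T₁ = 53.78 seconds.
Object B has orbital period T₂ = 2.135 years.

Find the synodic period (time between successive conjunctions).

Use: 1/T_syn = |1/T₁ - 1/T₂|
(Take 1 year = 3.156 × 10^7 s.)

Convert to SI: T₂ = 2.135 years = 6.73806e+07 s.
T_syn = |T₁ · T₂ / (T₁ − T₂)|.
T_syn = |53.78 · 6.73806e+07 / (53.78 − 6.73806e+07)| s ≈ 53.78 s = 53.78 seconds.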